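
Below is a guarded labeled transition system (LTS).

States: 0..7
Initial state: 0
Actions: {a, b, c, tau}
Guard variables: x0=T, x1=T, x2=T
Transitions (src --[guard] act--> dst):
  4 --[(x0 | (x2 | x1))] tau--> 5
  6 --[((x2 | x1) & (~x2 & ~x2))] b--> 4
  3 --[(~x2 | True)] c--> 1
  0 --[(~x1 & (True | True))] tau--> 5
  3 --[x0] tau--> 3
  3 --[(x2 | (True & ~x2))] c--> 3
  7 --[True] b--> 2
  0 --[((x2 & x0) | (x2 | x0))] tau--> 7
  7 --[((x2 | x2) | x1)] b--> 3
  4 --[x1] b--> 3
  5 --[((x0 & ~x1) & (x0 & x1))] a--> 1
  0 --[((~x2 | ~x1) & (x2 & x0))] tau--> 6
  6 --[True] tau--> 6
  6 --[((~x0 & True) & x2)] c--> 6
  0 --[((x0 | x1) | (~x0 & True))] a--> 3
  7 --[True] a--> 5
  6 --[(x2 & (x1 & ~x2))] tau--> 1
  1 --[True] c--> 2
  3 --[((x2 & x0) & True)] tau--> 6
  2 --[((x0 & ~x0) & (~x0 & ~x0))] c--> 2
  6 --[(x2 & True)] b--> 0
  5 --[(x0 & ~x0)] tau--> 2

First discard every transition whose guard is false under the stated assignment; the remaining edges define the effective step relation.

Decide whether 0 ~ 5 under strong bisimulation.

Answer: NOT BISIMILAR

Analysis:
Compute ~ classes (split until stable):
  round 0: {{0,1,2,3,4,5,6,7}}
  round 1: {{0},{1},{2,5},{3},{4,6},{7}}
  round 2: {{0},{1},{2,5},{3},{4},{6},{7}}
7 equivalence class(es) (converged in 3)
0∈{0}, 5∈{2,5}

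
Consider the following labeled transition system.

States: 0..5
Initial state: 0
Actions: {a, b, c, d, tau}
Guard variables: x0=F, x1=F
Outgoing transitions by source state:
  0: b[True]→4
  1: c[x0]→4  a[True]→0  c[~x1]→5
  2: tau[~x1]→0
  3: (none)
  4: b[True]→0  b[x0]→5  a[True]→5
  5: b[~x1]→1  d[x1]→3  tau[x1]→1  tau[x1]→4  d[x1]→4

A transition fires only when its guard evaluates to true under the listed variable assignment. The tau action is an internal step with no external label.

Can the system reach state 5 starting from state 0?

Answer: REACHABLE

Working:
Guard filter leaves 7 enabled edge(s).
L0 = {0}
L1 = {4}  total {0,4}
L2 = {5}  total {0,4,5}
L3 = {1}  total {0,1,4,5}
Reachable = {0,1,4,5}
witness 5: b·a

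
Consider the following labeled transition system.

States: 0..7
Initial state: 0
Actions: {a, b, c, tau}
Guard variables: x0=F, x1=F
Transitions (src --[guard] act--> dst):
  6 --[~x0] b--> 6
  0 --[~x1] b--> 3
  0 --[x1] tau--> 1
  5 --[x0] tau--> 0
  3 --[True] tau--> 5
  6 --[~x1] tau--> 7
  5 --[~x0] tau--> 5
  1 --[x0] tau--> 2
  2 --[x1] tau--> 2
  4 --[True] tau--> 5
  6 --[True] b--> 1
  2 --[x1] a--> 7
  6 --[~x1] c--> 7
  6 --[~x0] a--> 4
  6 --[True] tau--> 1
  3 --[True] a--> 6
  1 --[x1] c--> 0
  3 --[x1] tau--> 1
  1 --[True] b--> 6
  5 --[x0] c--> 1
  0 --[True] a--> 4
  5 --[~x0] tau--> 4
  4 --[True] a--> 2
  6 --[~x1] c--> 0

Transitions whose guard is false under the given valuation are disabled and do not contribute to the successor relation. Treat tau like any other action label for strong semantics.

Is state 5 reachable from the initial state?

16 transition(s) survive guard evaluation.
Layer 0: {0}
Layer 1: {3,4}  now seen {0,3,4}
Layer 2: {2,5,6}  now seen {0,2,3,4,5,6}
Layer 3: {1,7}  now seen {0,1,2,3,4,5,6,7}
Reach set: {0,1,2,3,4,5,6,7}
witness 5: b·tau

Answer: REACHABLE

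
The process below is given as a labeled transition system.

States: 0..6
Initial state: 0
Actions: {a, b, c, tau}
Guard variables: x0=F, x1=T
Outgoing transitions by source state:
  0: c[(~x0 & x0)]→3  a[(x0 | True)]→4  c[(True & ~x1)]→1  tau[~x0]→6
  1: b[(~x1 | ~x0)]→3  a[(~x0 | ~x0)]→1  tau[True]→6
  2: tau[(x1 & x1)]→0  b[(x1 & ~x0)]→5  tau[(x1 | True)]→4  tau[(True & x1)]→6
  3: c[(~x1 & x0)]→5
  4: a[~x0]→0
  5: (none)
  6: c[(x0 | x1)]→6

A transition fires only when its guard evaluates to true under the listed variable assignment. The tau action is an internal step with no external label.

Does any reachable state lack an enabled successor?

Answer: DEADLOCK-FREE

Trace:
R = {0,4,6}
  0: a→4  tau→6  [2 exit(s)]
  4: a→0  [1 exit(s)]
  6: c→6  [1 exit(s)]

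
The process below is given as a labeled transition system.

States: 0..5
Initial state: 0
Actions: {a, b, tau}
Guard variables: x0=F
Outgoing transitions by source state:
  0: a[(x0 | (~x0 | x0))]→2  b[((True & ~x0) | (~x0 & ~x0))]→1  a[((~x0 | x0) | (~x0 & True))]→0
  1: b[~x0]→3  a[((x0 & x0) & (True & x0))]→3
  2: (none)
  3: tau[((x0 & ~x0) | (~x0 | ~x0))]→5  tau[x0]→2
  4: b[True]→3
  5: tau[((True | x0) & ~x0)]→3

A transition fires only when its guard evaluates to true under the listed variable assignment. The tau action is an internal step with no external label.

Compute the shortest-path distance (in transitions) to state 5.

Breadth-first toward 5:
  depth 0: {0}
  depth 1: {1,2}
  depth 2: {3}
  depth 3: {5}
5 enters at depth 3; path b·b·tau

Answer: 3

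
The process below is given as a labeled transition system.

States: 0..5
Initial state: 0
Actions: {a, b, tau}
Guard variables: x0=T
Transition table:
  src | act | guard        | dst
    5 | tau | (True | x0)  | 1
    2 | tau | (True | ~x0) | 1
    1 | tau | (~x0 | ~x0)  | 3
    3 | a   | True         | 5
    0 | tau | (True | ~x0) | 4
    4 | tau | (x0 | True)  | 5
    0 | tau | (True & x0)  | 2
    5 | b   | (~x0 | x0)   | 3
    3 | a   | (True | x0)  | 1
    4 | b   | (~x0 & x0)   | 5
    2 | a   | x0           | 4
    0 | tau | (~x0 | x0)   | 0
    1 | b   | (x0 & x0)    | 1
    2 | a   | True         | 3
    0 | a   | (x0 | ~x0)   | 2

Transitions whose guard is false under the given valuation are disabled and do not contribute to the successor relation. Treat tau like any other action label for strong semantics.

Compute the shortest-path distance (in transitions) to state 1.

Answer: 2

Analysis:
BFS to 1:
  Layer 0: {0}
  Layer 1: {2,4}
  Layer 2: {1,3,5}
depth(1)=2, e.g. a·tau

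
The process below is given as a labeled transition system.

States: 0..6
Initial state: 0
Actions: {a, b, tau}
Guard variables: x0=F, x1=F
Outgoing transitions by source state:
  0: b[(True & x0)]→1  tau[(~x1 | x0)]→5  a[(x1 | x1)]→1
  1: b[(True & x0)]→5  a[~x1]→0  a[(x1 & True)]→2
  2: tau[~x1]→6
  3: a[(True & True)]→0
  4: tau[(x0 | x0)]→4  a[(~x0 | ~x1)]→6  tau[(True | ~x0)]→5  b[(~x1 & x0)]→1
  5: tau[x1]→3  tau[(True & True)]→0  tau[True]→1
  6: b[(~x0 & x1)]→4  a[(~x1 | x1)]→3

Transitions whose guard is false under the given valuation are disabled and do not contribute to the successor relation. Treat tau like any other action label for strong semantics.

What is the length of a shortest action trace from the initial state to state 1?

Layered search for 1:
  L0 = {0}
  L1 = {5}
  L2 = {1}
first hit 1 at d=2 via tau·tau

Answer: 2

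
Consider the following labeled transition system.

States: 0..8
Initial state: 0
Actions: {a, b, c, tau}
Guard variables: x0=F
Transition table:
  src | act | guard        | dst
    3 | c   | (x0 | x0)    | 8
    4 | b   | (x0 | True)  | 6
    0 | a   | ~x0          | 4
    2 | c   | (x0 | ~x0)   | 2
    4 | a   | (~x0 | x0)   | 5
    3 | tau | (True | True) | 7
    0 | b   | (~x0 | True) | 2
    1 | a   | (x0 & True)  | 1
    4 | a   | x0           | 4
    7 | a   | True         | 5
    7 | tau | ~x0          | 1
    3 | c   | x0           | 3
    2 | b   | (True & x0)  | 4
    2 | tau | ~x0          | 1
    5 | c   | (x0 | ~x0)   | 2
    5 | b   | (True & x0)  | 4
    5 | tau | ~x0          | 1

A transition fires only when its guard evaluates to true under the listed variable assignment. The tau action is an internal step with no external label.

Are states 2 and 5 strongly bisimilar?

Answer: BISIMILAR

Working:
Bisimulation quotient by refinement:
  P[0] = {{0,1,2,3,4,5,6,7,8}}
  P[1] = {{0,4},{1,6,8},{2,5},{3},{7}}
  P[2] = {{0},{1,6,8},{2,5},{3},{4},{7}}
stable after 3 split(s): 6 block(s)
[2]={2,5}  [5]={2,5}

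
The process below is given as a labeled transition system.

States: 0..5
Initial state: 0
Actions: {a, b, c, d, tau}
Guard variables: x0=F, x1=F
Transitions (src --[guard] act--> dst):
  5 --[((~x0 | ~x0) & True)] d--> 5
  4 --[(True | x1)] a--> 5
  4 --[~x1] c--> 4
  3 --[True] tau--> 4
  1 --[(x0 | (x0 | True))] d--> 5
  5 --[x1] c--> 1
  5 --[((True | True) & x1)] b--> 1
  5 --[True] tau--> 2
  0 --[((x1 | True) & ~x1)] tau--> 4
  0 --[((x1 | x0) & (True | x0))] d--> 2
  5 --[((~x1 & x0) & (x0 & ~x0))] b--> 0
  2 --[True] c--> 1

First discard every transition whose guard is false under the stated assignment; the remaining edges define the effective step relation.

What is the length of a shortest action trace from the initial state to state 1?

Answer: 4

Trace:
Layered search for 1:
  Layer 0: {0}
  Layer 1: {4}
  Layer 2: {5}
  Layer 3: {2}
  Layer 4: {1}
depth(1)=4, e.g. tau·a·tau·c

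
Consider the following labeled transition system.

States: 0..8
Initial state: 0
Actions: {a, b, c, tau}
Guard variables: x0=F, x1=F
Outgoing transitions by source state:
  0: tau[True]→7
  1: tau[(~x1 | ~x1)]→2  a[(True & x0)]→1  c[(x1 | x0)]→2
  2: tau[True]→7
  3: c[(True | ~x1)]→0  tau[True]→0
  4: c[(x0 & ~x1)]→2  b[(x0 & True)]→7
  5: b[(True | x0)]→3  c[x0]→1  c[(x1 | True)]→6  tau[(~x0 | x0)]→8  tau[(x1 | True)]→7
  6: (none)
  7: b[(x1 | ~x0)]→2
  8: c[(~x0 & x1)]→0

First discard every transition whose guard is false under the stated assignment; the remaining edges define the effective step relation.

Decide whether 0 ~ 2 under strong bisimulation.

Answer: BISIMILAR

Working:
Refine partition for ~:
  P[0] = {{0,1,2,3,4,5,6,7,8}}
  P[1] = {{0,1,2},{3},{4,6,8},{5},{7}}
  P[2] = {{0,2},{1},{3},{4,6,8},{5},{7}}
Fixed point at round 3; 6 class(es).
class of 0: {0,2}; class of 2: {0,2}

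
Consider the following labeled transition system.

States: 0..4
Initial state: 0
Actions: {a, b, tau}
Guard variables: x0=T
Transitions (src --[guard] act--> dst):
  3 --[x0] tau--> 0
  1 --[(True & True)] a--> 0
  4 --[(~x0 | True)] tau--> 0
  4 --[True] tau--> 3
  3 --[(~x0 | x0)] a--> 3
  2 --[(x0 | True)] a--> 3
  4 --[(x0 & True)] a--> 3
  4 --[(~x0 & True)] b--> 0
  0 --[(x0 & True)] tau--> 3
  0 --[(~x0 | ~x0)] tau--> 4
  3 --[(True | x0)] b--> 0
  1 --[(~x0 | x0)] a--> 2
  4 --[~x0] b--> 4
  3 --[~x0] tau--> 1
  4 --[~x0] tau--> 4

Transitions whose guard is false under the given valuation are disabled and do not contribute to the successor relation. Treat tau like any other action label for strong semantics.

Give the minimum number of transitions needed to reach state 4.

BFS to 4:
  L0 = {0}
  L1 = {3}
4 never appears.

Answer: UNREACHABLE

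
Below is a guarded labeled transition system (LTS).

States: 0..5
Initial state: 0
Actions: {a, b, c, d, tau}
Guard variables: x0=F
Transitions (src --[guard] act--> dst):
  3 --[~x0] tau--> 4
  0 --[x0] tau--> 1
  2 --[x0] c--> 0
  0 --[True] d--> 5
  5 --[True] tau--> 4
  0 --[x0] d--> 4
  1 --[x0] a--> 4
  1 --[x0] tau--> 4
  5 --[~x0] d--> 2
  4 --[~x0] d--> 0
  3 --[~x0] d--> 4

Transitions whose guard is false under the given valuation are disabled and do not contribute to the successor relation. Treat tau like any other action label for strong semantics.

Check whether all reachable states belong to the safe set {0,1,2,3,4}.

Safe = {0,1,2,3,4}
Reachable = {0,2,4,5}
  0: safe
  2: safe
  4: safe
  5: ✗ unsafe
witness against invariant: d → 5

Answer: INVARIANT VIOLATED at state 5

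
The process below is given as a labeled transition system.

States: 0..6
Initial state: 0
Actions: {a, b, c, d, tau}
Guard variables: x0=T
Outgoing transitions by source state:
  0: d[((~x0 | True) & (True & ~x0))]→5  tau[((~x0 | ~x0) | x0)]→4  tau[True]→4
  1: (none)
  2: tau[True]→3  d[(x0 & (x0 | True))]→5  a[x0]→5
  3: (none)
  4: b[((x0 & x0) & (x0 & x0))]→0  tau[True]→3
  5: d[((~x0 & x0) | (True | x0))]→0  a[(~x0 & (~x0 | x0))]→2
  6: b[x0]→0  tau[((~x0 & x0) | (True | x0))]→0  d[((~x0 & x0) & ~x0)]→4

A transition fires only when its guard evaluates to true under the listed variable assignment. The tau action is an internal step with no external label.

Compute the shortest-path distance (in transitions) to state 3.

Layered search for 3:
  L0 = {0}
  L1 = {4}
  L2 = {3}
depth(3)=2, e.g. tau·tau

Answer: 2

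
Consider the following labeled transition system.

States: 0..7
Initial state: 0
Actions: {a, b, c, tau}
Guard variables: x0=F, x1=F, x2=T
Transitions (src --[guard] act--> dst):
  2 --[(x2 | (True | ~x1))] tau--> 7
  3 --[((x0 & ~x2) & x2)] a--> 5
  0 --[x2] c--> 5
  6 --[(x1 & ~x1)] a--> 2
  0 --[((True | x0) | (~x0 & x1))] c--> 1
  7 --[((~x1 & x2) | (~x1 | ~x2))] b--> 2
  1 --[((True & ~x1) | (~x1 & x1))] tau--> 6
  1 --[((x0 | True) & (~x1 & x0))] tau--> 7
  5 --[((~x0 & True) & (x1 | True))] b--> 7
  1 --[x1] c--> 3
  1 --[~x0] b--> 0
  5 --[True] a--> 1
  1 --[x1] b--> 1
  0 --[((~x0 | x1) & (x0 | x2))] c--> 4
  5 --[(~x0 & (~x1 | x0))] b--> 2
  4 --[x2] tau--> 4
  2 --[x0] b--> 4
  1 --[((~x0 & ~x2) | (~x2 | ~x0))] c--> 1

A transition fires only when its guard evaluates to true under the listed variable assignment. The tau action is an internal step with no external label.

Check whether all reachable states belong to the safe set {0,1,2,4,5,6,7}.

Allowed set {0,1,2,4,5,6,7}
Reach set: {0,1,2,4,5,6,7}
  0: ok
  1: ok
  2: ok
  4: ok
  5: ok
  6: ok
  7: ok

Answer: INVARIANT HOLDS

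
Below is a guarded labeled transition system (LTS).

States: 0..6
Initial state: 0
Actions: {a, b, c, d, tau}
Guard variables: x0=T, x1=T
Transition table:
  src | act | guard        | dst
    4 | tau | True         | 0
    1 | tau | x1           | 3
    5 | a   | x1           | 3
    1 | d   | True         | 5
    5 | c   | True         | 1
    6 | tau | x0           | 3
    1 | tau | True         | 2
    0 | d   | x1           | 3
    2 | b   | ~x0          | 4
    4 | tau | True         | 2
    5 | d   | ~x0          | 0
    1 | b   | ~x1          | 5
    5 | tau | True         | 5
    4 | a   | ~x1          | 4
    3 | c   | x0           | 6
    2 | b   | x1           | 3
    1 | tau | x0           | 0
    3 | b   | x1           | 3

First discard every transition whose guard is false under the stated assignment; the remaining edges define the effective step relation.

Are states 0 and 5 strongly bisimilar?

Bisimulation quotient by refinement:
  π0 = {{0,1,2,3,4,5,6}}
  π1 = {{0},{1},{2},{3},{4,6},{5}}
  π2 = {{0},{1},{2},{3},{4},{5},{6}}
stable after 3 split(s): 7 block(s)
[0]={0}  [5]={5}

Answer: NOT BISIMILAR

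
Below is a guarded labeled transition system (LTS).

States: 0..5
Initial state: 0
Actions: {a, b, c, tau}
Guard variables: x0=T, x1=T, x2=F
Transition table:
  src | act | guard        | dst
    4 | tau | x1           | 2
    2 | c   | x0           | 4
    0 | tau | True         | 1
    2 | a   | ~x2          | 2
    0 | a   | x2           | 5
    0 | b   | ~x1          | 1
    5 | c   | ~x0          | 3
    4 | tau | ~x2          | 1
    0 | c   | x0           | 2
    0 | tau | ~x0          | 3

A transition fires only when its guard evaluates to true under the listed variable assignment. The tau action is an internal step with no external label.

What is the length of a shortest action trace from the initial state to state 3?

Breadth-first toward 3:
  depth 0: {0}
  depth 1: {1,2}
  depth 2: {4}
3 never appears.

Answer: UNREACHABLE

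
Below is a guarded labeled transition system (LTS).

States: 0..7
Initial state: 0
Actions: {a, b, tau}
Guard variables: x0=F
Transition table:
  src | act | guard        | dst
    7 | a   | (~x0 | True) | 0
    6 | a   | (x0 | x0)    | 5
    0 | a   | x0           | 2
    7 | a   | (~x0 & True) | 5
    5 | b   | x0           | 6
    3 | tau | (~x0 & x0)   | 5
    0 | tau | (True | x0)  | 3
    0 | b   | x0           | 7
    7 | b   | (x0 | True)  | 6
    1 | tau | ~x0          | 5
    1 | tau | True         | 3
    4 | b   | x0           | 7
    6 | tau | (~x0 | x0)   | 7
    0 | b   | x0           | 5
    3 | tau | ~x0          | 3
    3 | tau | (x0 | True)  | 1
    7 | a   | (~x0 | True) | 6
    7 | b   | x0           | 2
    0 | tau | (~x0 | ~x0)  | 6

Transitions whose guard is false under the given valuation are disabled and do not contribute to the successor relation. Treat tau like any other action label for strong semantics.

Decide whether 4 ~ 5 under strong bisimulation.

Answer: BISIMILAR

Trace:
Compute ~ classes (split until stable):
  round 0: {{0,1,2,3,4,5,6,7}}
  round 1: {{0,1,3,6},{2,4,5},{7}}
  round 2: {{0,3},{1},{2,4,5},{6},{7}}
  round 3: {{0},{1},{2,4,5},{3},{6},{7}}
6 equivalence class(es) (converged in 4)
[4]={2,4,5}  [5]={2,4,5}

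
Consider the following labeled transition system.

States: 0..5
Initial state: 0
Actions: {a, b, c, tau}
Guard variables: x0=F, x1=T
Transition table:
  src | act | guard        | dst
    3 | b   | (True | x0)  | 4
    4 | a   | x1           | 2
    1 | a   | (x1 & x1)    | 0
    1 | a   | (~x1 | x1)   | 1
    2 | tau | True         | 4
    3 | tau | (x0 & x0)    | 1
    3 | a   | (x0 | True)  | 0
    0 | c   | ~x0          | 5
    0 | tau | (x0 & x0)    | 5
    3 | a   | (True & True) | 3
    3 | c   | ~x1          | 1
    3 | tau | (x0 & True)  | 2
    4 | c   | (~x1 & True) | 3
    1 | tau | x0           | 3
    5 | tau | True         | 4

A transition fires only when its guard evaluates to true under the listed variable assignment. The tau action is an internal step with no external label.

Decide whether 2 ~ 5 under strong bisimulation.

Answer: BISIMILAR

Working:
Compute ~ classes (split until stable):
  P[0] = {{0,1,2,3,4,5}}
  P[1] = {{0},{1,4},{2,5},{3}}
  P[2] = {{0},{1},{2,5},{3},{4}}
5 equivalence class(es) (converged in 3)
2∈{2,5}, 5∈{2,5}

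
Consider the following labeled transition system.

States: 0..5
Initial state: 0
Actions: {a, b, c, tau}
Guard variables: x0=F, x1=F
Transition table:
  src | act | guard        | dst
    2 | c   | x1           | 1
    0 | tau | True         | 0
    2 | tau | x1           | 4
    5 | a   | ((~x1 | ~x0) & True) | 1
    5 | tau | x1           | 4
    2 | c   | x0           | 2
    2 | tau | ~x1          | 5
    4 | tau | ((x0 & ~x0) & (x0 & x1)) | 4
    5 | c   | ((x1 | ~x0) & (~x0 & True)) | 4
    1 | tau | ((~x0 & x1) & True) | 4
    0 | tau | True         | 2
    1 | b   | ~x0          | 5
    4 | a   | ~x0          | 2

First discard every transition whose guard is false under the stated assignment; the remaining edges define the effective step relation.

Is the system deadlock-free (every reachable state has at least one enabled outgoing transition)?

R = {0,1,2,4,5}
  0: tau→0  tau→2  [2 exit(s)]
  1: b→5  [1 exit(s)]
  2: tau→5  [1 exit(s)]
  4: a→2  [1 exit(s)]
  5: a→1  c→4  [2 exit(s)]

Answer: DEADLOCK-FREE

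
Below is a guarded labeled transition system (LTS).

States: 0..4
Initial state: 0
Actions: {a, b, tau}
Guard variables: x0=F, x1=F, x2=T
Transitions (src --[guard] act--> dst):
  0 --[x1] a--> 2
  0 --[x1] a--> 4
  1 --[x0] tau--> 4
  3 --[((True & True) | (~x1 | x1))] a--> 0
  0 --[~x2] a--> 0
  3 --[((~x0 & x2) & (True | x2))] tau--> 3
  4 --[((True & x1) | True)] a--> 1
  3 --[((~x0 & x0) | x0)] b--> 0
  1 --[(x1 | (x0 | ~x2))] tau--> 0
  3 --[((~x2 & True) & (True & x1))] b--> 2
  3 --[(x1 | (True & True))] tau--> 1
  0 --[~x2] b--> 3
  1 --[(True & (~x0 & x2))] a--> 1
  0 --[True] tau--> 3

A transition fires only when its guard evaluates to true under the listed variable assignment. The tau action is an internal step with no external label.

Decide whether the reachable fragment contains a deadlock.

Answer: DEADLOCK-FREE

Analysis:
R = {0,1,3}
  0: tau→3  [1 out]
  1: a→1  [1 out]
  3: a→0  tau→1  tau→3  [3 out]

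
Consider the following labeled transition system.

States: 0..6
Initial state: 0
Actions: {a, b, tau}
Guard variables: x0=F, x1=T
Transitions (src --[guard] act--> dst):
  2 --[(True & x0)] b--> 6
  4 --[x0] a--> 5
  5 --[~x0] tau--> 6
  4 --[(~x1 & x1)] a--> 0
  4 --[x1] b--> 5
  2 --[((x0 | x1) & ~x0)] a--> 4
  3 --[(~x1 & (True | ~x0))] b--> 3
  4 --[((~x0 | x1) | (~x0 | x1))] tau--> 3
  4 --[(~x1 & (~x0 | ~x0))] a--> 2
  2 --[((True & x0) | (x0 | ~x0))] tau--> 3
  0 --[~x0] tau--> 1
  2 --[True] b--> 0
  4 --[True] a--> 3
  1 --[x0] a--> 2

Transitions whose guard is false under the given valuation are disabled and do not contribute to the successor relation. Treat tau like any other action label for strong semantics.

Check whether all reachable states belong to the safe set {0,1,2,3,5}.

Inv-set: {0,1,2,3,5}
Reachable = {0,1}
  0: safe
  1: safe

Answer: INVARIANT HOLDS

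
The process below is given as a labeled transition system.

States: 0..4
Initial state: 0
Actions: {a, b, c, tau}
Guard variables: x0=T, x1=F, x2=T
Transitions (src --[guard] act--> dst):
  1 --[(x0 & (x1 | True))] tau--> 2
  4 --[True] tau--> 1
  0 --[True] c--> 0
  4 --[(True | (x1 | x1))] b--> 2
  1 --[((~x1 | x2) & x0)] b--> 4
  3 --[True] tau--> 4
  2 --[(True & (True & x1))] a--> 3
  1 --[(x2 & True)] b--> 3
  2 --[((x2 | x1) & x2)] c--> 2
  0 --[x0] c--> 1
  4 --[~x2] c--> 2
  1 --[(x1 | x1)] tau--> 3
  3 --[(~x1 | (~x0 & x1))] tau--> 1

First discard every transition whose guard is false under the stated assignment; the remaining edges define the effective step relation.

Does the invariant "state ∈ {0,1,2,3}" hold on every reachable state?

Safe = {0,1,2,3}
Reachable = {0,1,2,3,4}
  0: safe
  1: safe
  2: safe
  3: safe
  4: VIOLATES
counterexample path to 4: c·b

Answer: INVARIANT VIOLATED at state 4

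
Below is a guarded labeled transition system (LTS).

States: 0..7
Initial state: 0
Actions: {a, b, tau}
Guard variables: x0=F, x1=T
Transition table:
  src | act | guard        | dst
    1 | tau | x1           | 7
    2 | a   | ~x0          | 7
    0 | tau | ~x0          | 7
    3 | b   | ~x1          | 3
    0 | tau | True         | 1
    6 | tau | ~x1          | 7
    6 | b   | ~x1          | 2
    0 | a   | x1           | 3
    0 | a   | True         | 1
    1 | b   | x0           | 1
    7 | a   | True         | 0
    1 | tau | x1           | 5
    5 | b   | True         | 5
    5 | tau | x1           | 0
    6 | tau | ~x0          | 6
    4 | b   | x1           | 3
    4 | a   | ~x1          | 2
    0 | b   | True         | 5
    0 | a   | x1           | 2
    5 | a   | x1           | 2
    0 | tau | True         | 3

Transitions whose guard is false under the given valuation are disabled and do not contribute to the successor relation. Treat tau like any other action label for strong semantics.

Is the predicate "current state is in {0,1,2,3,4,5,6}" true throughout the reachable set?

Inv-set: {0,1,2,3,4,5,6}
R = {0,1,2,3,5,7}
  0: ok
  1: ok
  2: ok
  3: ok
  5: ok
  7: outside
counterexample path to 7: tau

Answer: INVARIANT VIOLATED at state 7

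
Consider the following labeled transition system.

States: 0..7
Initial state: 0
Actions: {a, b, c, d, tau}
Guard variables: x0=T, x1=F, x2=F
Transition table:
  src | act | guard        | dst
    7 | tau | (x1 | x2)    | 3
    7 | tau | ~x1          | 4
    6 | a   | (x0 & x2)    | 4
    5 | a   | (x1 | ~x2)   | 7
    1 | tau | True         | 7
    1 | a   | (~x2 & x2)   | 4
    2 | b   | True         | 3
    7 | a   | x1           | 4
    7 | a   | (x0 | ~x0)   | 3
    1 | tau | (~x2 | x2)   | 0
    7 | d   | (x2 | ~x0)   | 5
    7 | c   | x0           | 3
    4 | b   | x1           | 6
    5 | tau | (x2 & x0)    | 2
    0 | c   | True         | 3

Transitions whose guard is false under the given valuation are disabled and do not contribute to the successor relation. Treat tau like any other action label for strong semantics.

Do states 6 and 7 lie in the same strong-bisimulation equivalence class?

Answer: NOT BISIMILAR

Trace:
Compute ~ classes (split until stable):
  P[0] = {{0,1,2,3,4,5,6,7}}
  P[1] = {{0},{1},{2},{3,4,6},{5},{7}}
Fixed point at round 2; 6 class(es).
[6]={3,4,6}  [7]={7}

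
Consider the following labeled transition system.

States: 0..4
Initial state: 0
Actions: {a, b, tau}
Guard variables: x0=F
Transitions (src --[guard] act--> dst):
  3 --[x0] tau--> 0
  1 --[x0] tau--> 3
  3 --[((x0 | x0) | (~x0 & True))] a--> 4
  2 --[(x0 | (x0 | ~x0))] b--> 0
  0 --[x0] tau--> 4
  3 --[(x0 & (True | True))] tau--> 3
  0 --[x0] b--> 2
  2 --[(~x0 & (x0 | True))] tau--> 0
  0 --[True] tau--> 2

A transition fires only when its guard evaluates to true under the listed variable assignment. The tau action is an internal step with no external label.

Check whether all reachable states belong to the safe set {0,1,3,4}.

Answer: INVARIANT VIOLATED at state 2

Working:
Inv-set: {0,1,3,4}
R = {0,2}
  0: safe
  2: outside
counterexample path to 2: tau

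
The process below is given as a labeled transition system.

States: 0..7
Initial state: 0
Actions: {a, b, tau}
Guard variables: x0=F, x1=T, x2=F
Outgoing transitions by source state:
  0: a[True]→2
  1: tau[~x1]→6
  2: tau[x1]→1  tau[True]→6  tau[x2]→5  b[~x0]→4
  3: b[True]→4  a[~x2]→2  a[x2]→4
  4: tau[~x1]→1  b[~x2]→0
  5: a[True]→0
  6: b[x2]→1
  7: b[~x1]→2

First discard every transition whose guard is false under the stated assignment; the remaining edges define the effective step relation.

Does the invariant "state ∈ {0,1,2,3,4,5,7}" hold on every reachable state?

Answer: INVARIANT VIOLATED at state 6

Trace:
Inv-set: {0,1,2,3,4,5,7}
Reachable = {0,1,2,4,6}
  0: ok
  1: ok
  2: ok
  4: ok
  6: VIOLATES
counterexample path to 6: a·tau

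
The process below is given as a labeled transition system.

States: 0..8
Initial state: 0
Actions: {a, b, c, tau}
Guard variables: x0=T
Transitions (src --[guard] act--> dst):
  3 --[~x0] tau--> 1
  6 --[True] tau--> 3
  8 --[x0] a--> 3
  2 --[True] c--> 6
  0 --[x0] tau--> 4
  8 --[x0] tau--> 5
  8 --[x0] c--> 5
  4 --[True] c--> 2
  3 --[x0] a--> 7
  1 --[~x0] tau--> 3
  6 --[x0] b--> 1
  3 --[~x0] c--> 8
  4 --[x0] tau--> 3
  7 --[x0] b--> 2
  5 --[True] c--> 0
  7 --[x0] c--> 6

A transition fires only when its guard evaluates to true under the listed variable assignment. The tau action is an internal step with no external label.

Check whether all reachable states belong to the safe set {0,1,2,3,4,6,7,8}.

Answer: INVARIANT HOLDS

Analysis:
Allowed set {0,1,2,3,4,6,7,8}
Reachable = {0,1,2,3,4,6,7}
  0: ok
  1: ok
  2: ok
  3: ok
  4: ok
  6: ok
  7: ok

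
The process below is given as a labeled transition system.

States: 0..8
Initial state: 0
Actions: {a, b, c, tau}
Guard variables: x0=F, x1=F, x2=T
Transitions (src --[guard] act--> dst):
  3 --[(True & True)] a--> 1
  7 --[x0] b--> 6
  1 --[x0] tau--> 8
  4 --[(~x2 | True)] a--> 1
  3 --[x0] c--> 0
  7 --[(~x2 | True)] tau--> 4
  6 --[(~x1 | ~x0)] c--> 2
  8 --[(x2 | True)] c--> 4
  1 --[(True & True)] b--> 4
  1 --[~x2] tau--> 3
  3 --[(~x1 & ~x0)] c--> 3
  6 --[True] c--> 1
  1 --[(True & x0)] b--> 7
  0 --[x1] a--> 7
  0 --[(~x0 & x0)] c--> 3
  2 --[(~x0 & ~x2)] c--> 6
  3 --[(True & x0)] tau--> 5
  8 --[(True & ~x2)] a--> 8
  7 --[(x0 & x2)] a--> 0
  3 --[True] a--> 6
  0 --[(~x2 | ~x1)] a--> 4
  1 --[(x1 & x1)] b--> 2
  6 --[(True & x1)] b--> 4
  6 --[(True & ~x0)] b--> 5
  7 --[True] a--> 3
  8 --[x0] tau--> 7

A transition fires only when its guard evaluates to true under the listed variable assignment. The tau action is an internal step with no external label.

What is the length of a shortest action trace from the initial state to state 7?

BFS to 7:
  depth 0: {0}
  depth 1: {4}
  depth 2: {1}
7 never appears.

Answer: UNREACHABLE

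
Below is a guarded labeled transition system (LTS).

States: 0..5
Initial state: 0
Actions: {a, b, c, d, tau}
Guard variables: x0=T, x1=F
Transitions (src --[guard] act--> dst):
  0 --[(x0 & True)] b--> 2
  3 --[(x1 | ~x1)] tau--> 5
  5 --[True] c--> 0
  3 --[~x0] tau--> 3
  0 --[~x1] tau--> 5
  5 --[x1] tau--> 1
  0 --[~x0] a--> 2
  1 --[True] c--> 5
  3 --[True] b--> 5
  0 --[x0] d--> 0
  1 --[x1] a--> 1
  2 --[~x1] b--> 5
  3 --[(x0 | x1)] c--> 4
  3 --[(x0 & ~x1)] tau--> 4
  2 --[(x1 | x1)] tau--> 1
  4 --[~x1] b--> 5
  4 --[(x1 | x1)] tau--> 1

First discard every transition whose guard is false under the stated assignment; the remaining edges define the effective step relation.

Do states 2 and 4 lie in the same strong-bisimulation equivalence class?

Refine partition for ~:
  π0 = {{0,1,2,3,4,5}}
  π1 = {{0},{1,5},{2,4},{3}}
  π2 = {{0},{1},{2,4},{3},{5}}
Fixed point at round 3; 5 class(es).
[2]={2,4}  [4]={2,4}

Answer: BISIMILAR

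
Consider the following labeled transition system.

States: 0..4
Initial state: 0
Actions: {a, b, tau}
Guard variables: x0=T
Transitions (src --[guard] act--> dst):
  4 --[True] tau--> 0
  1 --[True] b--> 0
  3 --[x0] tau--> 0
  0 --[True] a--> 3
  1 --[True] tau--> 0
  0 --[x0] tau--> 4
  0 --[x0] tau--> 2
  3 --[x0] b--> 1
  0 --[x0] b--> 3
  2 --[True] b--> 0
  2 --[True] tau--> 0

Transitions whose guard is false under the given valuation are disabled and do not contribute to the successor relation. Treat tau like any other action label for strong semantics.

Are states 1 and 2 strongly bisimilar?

Answer: BISIMILAR

Analysis:
Refine partition for ~:
  P[0] = {{0,1,2,3,4}}
  P[1] = {{0},{1,2,3},{4}}
  P[2] = {{0},{1,2},{3},{4}}
stable after 3 split(s): 4 block(s)
class of 1: {1,2}; class of 2: {1,2}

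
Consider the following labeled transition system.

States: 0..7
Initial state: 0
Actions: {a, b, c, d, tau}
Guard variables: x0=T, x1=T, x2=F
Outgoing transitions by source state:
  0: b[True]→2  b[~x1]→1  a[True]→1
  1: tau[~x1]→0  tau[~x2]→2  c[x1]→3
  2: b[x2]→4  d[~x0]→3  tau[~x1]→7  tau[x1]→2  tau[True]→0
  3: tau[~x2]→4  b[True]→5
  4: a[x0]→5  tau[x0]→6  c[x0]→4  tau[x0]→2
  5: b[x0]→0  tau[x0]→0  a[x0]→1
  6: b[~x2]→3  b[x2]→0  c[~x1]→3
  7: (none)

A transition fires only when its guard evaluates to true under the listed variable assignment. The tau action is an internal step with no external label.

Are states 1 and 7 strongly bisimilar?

Answer: NOT BISIMILAR

Analysis:
Compute ~ classes (split until stable):
  round 0: {{0,1,2,3,4,5,6,7}}
  round 1: {{0},{1},{2},{3},{4},{5},{6},{7}}
stable after 2 split(s): 8 block(s)
1∈{1}, 7∈{7}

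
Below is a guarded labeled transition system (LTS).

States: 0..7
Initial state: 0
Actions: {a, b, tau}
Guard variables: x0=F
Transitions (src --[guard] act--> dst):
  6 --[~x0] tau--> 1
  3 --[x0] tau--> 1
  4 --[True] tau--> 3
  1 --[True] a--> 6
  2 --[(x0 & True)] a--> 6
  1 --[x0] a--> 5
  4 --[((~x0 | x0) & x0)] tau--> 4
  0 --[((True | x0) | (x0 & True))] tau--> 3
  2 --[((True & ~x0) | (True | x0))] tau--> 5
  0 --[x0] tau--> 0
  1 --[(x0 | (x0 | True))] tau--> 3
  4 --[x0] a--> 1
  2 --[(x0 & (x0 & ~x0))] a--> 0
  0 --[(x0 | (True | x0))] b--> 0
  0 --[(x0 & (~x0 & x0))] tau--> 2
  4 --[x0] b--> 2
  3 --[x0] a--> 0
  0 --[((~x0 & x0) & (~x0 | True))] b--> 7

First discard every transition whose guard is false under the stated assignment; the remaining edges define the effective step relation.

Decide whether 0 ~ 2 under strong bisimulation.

Compute ~ classes (split until stable):
  round 0: {{0,1,2,3,4,5,6,7}}
  round 1: {{0},{1},{2,4,6},{3,5,7}}
  round 2: {{0},{1},{2,4},{3,5,7},{6}}
stable after 3 split(s): 5 block(s)
[0]={0}  [2]={2,4}

Answer: NOT BISIMILAR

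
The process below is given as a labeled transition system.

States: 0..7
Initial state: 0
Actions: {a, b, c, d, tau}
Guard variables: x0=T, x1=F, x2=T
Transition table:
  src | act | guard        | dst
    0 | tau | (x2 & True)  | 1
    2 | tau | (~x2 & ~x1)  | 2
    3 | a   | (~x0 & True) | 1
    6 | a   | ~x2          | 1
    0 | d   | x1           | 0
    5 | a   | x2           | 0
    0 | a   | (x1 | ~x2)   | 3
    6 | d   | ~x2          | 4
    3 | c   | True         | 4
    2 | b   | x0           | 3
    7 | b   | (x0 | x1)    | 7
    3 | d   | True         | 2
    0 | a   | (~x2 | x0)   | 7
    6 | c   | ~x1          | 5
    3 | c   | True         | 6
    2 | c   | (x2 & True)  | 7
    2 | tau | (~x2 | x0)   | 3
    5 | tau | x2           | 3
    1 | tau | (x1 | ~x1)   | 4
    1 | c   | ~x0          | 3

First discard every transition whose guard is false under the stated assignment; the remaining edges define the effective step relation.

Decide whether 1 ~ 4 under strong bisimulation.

Answer: NOT BISIMILAR

Working:
Bisimulation quotient by refinement:
  P[0] = {{0,1,2,3,4,5,6,7}}
  P[1] = {{0,5},{1},{2},{3},{4},{6},{7}}
  P[2] = {{0},{1},{2},{3},{4},{5},{6},{7}}
Fixed point at round 3; 8 class(es).
1∈{1}, 4∈{4}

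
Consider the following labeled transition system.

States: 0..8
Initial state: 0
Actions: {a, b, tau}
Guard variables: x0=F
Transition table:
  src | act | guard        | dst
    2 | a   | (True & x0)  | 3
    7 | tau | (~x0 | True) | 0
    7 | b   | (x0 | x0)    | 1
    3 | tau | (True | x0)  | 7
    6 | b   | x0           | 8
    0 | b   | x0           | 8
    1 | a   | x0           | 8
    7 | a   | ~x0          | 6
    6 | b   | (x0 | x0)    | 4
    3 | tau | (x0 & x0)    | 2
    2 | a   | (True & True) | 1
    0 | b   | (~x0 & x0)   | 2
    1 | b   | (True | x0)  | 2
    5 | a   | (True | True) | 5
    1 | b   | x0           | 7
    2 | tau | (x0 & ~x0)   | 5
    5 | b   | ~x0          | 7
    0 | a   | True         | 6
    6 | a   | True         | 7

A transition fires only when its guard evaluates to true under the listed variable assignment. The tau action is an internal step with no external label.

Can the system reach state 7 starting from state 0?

Answer: REACHABLE

Trace:
Guard filter leaves 9 enabled edge(s).
depth 0: {0}
depth 1: {6}  total {0,6}
depth 2: {7}  total {0,6,7}
Reachable = {0,6,7}
witness 7: a·a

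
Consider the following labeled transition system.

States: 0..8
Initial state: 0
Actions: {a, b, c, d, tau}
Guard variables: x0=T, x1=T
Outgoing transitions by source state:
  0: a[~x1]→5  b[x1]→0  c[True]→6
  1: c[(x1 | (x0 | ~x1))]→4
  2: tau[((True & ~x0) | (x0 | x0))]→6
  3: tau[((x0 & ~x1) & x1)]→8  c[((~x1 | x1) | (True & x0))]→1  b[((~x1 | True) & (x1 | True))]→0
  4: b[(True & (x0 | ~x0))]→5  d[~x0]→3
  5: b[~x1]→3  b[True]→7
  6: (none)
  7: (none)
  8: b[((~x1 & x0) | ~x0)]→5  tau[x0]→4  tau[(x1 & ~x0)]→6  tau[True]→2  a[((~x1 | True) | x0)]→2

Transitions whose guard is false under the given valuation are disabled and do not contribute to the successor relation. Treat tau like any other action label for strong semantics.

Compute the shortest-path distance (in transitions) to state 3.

BFS to 3:
  L0 = {0}
  L1 = {6}
3 never appears.

Answer: UNREACHABLE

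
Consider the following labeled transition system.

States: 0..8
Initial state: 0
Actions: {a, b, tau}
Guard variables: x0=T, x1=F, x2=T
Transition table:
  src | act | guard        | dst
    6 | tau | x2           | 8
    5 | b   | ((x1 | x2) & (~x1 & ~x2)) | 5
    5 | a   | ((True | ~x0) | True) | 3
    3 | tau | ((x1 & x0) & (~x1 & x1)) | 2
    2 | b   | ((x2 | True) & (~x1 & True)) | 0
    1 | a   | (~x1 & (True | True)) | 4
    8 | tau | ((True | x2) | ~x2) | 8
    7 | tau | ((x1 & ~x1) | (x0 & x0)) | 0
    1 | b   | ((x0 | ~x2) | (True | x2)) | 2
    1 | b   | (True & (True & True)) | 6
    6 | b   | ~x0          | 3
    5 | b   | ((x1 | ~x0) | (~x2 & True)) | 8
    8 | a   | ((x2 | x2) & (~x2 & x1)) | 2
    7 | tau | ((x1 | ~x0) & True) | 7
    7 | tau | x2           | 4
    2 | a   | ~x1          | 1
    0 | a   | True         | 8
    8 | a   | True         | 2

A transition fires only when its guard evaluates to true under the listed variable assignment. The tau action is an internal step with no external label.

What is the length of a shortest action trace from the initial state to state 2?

Answer: 2

Analysis:
Breadth-first toward 2:
  depth 0: {0}
  depth 1: {8}
  depth 2: {2}
first hit 2 at d=2 via a·a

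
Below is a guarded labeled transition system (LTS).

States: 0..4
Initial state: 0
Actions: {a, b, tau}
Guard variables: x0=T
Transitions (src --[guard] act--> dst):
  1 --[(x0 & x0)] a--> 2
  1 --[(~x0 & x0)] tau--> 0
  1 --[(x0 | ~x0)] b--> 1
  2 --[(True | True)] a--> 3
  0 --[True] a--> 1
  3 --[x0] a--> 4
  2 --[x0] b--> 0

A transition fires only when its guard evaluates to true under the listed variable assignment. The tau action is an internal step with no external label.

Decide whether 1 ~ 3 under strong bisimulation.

Answer: NOT BISIMILAR

Working:
Refine partition for ~:
  π0 = {{0,1,2,3,4}}
  π1 = {{0,3},{1,2},{4}}
  π2 = {{0},{1},{2},{3},{4}}
Fixed point at round 3; 5 class(es).
[1]={1}  [3]={3}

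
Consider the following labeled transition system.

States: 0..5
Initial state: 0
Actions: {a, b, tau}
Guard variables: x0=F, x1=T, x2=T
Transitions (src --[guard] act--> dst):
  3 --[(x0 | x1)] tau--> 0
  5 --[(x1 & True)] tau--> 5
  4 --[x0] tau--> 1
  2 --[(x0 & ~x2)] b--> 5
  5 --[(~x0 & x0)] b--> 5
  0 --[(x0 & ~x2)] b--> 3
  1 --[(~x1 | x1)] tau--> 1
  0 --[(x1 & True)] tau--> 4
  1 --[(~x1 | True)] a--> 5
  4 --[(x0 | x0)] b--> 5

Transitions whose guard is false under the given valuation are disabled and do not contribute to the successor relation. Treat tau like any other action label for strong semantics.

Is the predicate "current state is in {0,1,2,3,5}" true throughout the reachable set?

Answer: INVARIANT VIOLATED at state 4

Analysis:
Safe = {0,1,2,3,5}
Reach set: {0,4}
  0: ✓
  4: VIOLATES
counterexample path to 4: tau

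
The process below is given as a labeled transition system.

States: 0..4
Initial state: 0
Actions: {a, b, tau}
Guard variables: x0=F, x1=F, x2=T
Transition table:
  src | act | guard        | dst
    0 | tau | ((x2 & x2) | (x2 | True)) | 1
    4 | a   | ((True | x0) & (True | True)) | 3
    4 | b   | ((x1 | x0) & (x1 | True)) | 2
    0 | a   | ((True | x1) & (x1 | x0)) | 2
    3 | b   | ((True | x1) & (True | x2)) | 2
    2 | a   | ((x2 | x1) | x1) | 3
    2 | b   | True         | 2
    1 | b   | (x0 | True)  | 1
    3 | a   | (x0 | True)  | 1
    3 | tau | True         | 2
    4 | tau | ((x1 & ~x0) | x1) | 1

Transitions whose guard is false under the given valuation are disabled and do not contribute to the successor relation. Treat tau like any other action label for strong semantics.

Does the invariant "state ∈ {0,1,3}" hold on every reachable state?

Safe = {0,1,3}
R = {0,1}
  0: ✓
  1: ✓

Answer: INVARIANT HOLDS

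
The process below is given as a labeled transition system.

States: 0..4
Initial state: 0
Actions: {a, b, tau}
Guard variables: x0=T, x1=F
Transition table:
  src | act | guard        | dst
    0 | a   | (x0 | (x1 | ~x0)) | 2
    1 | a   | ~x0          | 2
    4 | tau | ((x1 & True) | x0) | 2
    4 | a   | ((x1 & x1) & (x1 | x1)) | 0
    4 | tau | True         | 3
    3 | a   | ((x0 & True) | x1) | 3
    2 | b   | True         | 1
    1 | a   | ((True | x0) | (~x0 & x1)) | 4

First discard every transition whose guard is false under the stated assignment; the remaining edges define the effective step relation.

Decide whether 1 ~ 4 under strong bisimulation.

Answer: NOT BISIMILAR

Trace:
Bisimulation quotient by refinement:
  P[0] = {{0,1,2,3,4}}
  P[1] = {{0,1,3},{2},{4}}
  P[2] = {{0},{1},{2},{3},{4}}
Fixed point at round 3; 5 class(es).
class of 1: {1}; class of 4: {4}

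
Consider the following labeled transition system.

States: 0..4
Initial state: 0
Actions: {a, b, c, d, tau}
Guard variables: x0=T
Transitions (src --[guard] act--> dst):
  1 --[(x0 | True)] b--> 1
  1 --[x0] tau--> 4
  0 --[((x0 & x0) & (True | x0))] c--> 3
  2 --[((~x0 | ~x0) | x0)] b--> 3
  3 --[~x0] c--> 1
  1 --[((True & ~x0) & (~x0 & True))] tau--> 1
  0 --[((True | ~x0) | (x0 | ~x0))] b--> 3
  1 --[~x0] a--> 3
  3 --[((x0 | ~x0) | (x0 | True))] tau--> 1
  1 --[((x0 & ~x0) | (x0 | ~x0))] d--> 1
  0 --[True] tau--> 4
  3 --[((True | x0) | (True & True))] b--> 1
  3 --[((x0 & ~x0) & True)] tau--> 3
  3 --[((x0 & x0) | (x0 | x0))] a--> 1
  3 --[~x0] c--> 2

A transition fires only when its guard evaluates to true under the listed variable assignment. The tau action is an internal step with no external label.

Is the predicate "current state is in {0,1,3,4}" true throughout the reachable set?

Allowed set {0,1,3,4}
Reachable = {0,1,3,4}
  0: ✓
  1: ✓
  3: ✓
  4: ✓

Answer: INVARIANT HOLDS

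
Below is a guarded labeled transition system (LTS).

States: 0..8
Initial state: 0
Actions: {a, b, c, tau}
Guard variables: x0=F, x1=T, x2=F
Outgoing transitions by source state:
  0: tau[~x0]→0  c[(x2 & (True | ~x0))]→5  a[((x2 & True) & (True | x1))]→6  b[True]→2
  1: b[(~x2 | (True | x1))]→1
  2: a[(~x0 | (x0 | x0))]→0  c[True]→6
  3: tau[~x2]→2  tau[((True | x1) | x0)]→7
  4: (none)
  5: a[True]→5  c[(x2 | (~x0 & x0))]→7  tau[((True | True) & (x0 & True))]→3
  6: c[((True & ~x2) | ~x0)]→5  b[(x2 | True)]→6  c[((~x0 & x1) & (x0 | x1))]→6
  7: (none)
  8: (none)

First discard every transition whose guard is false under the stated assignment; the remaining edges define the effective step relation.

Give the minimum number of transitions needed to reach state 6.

Layered search for 6:
  L0 = {0}
  L1 = {2}
  L2 = {6}
6 enters at depth 2; path b·c

Answer: 2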